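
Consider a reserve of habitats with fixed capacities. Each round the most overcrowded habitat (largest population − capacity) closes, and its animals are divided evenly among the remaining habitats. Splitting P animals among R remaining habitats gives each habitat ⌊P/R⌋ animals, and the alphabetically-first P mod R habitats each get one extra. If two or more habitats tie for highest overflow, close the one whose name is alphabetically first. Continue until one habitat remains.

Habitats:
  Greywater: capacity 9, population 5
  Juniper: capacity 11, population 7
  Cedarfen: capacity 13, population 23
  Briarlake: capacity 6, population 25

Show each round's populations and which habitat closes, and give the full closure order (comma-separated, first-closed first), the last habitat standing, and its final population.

Closure order: Briarlake, Cedarfen, Greywater
Last habitat: Juniper with 60 animals

Round 1: Briarlake=25 Cedarfen=23 Greywater=5 Juniper=7 → close Briarlake (overflow 19)
  25÷3 = 8 each, +1 to first 1
Round 2: Cedarfen=32 Greywater=13 Juniper=15 → close Cedarfen (overflow 19)
  32÷2 = 16 each, +1 to first 0
Round 3: Greywater=29 Juniper=31 → close Greywater (overflow 20)
  29÷1 = 29 each, +1 to first 0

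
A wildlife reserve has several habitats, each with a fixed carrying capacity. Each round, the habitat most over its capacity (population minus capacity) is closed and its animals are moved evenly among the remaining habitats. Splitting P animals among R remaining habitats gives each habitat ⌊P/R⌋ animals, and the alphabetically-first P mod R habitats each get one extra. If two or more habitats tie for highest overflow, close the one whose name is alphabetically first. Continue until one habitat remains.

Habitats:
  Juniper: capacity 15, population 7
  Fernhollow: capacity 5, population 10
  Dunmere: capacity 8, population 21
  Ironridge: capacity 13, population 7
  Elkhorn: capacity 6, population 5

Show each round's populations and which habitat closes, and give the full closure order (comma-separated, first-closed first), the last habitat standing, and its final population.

Closure order: Dunmere, Fernhollow, Elkhorn, Ironridge
Last habitat: Juniper with 50 animals

Round 1: Dunmere=21 Elkhorn=5 Fernhollow=10 Ironridge=7 Juniper=7 → close Dunmere (overflow 13)
  21÷4 = 5 each, +1 to first 1
Round 2: Elkhorn=11 Fernhollow=15 Ironridge=12 Juniper=12 → close Fernhollow (overflow 10)
  15÷3 = 5 each, +1 to first 0
Round 3: Elkhorn=16 Ironridge=17 Juniper=17 → close Elkhorn (overflow 10)
  16÷2 = 8 each, +1 to first 0
Round 4: Ironridge=25 Juniper=25 → close Ironridge (overflow 12)
  25÷1 = 25 each, +1 to first 0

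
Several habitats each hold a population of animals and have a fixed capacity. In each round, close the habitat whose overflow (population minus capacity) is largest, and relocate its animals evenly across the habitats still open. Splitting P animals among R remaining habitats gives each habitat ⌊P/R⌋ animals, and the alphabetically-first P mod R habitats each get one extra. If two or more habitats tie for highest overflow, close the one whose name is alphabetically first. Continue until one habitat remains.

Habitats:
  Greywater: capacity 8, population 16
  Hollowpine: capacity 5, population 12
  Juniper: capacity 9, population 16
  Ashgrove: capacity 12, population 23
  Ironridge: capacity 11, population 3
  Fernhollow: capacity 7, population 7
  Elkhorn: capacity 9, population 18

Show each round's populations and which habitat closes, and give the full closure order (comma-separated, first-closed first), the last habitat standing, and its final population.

Closure order: Ashgrove, Elkhorn, Greywater, Hollowpine, Juniper, Fernhollow
Last habitat: Ironridge with 95 animals

Round 1: Ashgrove=23 Elkhorn=18 Fernhollow=7 Greywater=16 Hollowpine=12 Ironridge=3 Juniper=16 → close Ashgrove (overflow 11)
  23÷6 = 3 each, +1 to first 5
Round 2: Elkhorn=22 Fernhollow=11 Greywater=20 Hollowpine=16 Ironridge=7 Juniper=19 → close Elkhorn (overflow 13)
  22÷5 = 4 each, +1 to first 2
Round 3: Fernhollow=16 Greywater=25 Hollowpine=20 Ironridge=11 Juniper=23 → close Greywater (overflow 17)
  25÷4 = 6 each, +1 to first 1
Round 4: Fernhollow=23 Hollowpine=26 Ironridge=17 Juniper=29 → close Hollowpine (overflow 21)
  26÷3 = 8 each, +1 to first 2
Round 5: Fernhollow=32 Ironridge=26 Juniper=37 → close Juniper (overflow 28)
  37÷2 = 18 each, +1 to first 1
Round 6: Fernhollow=51 Ironridge=44 → close Fernhollow (overflow 44)
  51÷1 = 51 each, +1 to first 0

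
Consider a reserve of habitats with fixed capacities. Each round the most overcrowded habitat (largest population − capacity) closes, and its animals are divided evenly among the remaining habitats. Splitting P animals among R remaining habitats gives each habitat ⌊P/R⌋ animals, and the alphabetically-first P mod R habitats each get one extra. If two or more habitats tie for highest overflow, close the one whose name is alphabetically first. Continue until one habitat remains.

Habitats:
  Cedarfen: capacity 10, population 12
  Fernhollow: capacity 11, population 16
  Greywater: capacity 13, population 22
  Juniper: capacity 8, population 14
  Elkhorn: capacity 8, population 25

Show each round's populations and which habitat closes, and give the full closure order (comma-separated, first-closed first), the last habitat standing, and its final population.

Round 1: Cedarfen=12 Elkhorn=25 Fernhollow=16 Greywater=22 Juniper=14 → close Elkhorn (overflow 17)
  25÷4 = 6 each, +1 to first 1
Round 2: Cedarfen=19 Fernhollow=22 Greywater=28 Juniper=20 → close Greywater (overflow 15)
  28÷3 = 9 each, +1 to first 1
Round 3: Cedarfen=29 Fernhollow=31 Juniper=29 → close Juniper (overflow 21)
  29÷2 = 14 each, +1 to first 1
Round 4: Cedarfen=44 Fernhollow=45 → close Cedarfen (overflow 34)
  44÷1 = 44 each, +1 to first 0

Closure order: Elkhorn, Greywater, Juniper, Cedarfen
Last habitat: Fernhollow with 89 animals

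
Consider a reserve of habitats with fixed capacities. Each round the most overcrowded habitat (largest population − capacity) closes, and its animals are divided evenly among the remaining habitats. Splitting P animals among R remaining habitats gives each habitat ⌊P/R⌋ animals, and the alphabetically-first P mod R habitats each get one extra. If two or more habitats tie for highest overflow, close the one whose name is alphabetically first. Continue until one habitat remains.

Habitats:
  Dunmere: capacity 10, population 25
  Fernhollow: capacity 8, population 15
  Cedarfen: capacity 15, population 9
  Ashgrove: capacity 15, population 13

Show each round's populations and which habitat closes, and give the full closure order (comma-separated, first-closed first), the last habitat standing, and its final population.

Round 1: Ashgrove=13 Cedarfen=9 Dunmere=25 Fernhollow=15 → close Dunmere (overflow 15)
  25÷3 = 8 each, +1 to first 1
Round 2: Ashgrove=22 Cedarfen=17 Fernhollow=23 → close Fernhollow (overflow 15)
  23÷2 = 11 each, +1 to first 1
Round 3: Ashgrove=34 Cedarfen=28 → close Ashgrove (overflow 19)
  34÷1 = 34 each, +1 to first 0

Closure order: Dunmere, Fernhollow, Ashgrove
Last habitat: Cedarfen with 62 animals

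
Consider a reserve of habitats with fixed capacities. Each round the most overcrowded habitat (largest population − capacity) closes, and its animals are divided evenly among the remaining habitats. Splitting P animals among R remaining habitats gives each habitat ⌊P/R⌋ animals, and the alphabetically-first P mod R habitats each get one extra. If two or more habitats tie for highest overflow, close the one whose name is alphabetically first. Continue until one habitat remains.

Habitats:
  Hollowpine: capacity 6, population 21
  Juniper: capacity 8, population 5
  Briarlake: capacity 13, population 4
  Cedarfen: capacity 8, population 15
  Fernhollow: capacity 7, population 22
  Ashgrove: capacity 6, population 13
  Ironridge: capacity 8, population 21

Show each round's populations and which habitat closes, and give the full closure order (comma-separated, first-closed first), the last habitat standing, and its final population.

Closure order: Fernhollow, Hollowpine, Ironridge, Ashgrove, Cedarfen, Juniper
Last habitat: Briarlake with 101 animals

Round 1: Ashgrove=13 Briarlake=4 Cedarfen=15 Fernhollow=22 Hollowpine=21 Ironridge=21 Juniper=5 → close Fernhollow (overflow 15)
  22÷6 = 3 each, +1 to first 4
Round 2: Ashgrove=17 Briarlake=8 Cedarfen=19 Hollowpine=25 Ironridge=24 Juniper=8 → close Hollowpine (overflow 19)
  25÷5 = 5 each, +1 to first 0
Round 3: Ashgrove=22 Briarlake=13 Cedarfen=24 Ironridge=29 Juniper=13 → close Ironridge (overflow 21)
  29÷4 = 7 each, +1 to first 1
Round 4: Ashgrove=30 Briarlake=20 Cedarfen=31 Juniper=20 → close Ashgrove (overflow 24)
  30÷3 = 10 each, +1 to first 0
Round 5: Briarlake=30 Cedarfen=41 Juniper=30 → close Cedarfen (overflow 33)
  41÷2 = 20 each, +1 to first 1
Round 6: Briarlake=51 Juniper=50 → close Juniper (overflow 42)
  50÷1 = 50 each, +1 to first 0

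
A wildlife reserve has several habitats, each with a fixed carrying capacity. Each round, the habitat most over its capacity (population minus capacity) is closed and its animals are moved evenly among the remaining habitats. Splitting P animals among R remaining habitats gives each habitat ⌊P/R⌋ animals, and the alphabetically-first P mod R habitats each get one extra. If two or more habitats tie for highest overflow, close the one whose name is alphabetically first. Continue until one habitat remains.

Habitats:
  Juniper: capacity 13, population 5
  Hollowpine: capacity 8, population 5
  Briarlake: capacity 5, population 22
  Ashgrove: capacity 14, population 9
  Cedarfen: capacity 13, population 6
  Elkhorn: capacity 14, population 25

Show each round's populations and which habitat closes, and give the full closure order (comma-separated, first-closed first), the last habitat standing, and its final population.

Closure order: Briarlake, Elkhorn, Ashgrove, Hollowpine, Cedarfen
Last habitat: Juniper with 72 animals

Round 1: Ashgrove=9 Briarlake=22 Cedarfen=6 Elkhorn=25 Hollowpine=5 Juniper=5 → close Briarlake (overflow 17)
  22÷5 = 4 each, +1 to first 2
Round 2: Ashgrove=14 Cedarfen=11 Elkhorn=29 Hollowpine=9 Juniper=9 → close Elkhorn (overflow 15)
  29÷4 = 7 each, +1 to first 1
Round 3: Ashgrove=22 Cedarfen=18 Hollowpine=16 Juniper=16 → close Ashgrove (overflow 8)
  22÷3 = 7 each, +1 to first 1
Round 4: Cedarfen=26 Hollowpine=23 Juniper=23 → close Hollowpine (overflow 15)
  23÷2 = 11 each, +1 to first 1
Round 5: Cedarfen=38 Juniper=34 → close Cedarfen (overflow 25)
  38÷1 = 38 each, +1 to first 0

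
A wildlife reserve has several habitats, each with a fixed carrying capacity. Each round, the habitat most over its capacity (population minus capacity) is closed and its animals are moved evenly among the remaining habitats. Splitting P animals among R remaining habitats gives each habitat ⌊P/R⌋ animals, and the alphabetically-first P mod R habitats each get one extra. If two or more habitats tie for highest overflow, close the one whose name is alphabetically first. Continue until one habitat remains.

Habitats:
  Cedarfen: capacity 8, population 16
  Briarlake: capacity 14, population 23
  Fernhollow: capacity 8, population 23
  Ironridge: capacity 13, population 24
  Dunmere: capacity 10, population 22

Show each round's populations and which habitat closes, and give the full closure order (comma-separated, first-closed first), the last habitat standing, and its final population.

Round 1: Briarlake=23 Cedarfen=16 Dunmere=22 Fernhollow=23 Ironridge=24 → close Fernhollow (overflow 15)
  23÷4 = 5 each, +1 to first 3
Round 2: Briarlake=29 Cedarfen=22 Dunmere=28 Ironridge=29 → close Dunmere (overflow 18)
  28÷3 = 9 each, +1 to first 1
Round 3: Briarlake=39 Cedarfen=31 Ironridge=38 → close Briarlake (overflow 25)
  39÷2 = 19 each, +1 to first 1
Round 4: Cedarfen=51 Ironridge=57 → close Ironridge (overflow 44)
  57÷1 = 57 each, +1 to first 0

Closure order: Fernhollow, Dunmere, Briarlake, Ironridge
Last habitat: Cedarfen with 108 animals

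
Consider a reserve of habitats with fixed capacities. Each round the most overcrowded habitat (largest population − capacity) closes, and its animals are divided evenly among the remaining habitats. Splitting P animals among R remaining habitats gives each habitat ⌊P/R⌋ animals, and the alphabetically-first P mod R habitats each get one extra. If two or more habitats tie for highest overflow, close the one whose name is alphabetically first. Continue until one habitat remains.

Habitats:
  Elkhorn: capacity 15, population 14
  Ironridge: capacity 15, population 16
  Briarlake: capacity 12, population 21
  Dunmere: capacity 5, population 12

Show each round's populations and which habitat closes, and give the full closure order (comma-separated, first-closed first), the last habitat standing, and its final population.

Round 1: Briarlake=21 Dunmere=12 Elkhorn=14 Ironridge=16 → close Briarlake (overflow 9)
  21÷3 = 7 each, +1 to first 0
Round 2: Dunmere=19 Elkhorn=21 Ironridge=23 → close Dunmere (overflow 14)
  19÷2 = 9 each, +1 to first 1
Round 3: Elkhorn=31 Ironridge=32 → close Ironridge (overflow 17)
  32÷1 = 32 each, +1 to first 0

Closure order: Briarlake, Dunmere, Ironridge
Last habitat: Elkhorn with 63 animals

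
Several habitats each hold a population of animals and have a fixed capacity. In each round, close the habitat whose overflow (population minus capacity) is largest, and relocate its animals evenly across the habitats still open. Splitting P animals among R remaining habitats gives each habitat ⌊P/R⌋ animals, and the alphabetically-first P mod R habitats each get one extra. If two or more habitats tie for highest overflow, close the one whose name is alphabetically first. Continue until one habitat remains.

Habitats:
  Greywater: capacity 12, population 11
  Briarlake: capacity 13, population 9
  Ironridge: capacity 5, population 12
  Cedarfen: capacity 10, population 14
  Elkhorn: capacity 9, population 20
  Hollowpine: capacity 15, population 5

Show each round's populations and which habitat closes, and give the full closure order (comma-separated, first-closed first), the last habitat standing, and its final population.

Closure order: Elkhorn, Ironridge, Cedarfen, Greywater, Briarlake
Last habitat: Hollowpine with 71 animals

Round 1: Briarlake=9 Cedarfen=14 Elkhorn=20 Greywater=11 Hollowpine=5 Ironridge=12 → close Elkhorn (overflow 11)
  20÷5 = 4 each, +1 to first 0
Round 2: Briarlake=13 Cedarfen=18 Greywater=15 Hollowpine=9 Ironridge=16 → close Ironridge (overflow 11)
  16÷4 = 4 each, +1 to first 0
Round 3: Briarlake=17 Cedarfen=22 Greywater=19 Hollowpine=13 → close Cedarfen (overflow 12)
  22÷3 = 7 each, +1 to first 1
Round 4: Briarlake=25 Greywater=26 Hollowpine=20 → close Greywater (overflow 14)
  26÷2 = 13 each, +1 to first 0
Round 5: Briarlake=38 Hollowpine=33 → close Briarlake (overflow 25)
  38÷1 = 38 each, +1 to first 0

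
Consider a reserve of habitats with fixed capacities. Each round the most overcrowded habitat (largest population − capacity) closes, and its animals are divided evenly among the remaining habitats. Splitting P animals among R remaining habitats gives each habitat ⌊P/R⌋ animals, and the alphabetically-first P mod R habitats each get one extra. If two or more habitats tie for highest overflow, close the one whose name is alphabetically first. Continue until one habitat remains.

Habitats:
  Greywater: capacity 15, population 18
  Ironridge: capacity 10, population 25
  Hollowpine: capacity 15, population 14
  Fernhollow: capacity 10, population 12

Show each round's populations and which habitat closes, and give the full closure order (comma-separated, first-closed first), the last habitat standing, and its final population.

Round 1: Fernhollow=12 Greywater=18 Hollowpine=14 Ironridge=25 → close Ironridge (overflow 15)
  25÷3 = 8 each, +1 to first 1
Round 2: Fernhollow=21 Greywater=26 Hollowpine=22 → close Fernhollow (overflow 11)
  21÷2 = 10 each, +1 to first 1
Round 3: Greywater=37 Hollowpine=32 → close Greywater (overflow 22)
  37÷1 = 37 each, +1 to first 0

Closure order: Ironridge, Fernhollow, Greywater
Last habitat: Hollowpine with 69 animals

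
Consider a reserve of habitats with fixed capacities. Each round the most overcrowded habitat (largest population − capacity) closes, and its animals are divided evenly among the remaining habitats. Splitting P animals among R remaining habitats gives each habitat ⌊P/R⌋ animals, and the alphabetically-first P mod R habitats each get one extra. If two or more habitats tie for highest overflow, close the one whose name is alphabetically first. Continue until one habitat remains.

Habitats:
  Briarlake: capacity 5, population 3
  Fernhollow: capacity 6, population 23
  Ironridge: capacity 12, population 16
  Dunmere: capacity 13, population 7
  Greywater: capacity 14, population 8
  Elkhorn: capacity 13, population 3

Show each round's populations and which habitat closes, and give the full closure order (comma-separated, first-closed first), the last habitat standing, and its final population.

Round 1: Briarlake=3 Dunmere=7 Elkhorn=3 Fernhollow=23 Greywater=8 Ironridge=16 → close Fernhollow (overflow 17)
  23÷5 = 4 each, +1 to first 3
Round 2: Briarlake=8 Dunmere=12 Elkhorn=8 Greywater=12 Ironridge=20 → close Ironridge (overflow 8)
  20÷4 = 5 each, +1 to first 0
Round 3: Briarlake=13 Dunmere=17 Elkhorn=13 Greywater=17 → close Briarlake (overflow 8)
  13÷3 = 4 each, +1 to first 1
Round 4: Dunmere=22 Elkhorn=17 Greywater=21 → close Dunmere (overflow 9)
  22÷2 = 11 each, +1 to first 0
Round 5: Elkhorn=28 Greywater=32 → close Greywater (overflow 18)
  32÷1 = 32 each, +1 to first 0

Closure order: Fernhollow, Ironridge, Briarlake, Dunmere, Greywater
Last habitat: Elkhorn with 60 animals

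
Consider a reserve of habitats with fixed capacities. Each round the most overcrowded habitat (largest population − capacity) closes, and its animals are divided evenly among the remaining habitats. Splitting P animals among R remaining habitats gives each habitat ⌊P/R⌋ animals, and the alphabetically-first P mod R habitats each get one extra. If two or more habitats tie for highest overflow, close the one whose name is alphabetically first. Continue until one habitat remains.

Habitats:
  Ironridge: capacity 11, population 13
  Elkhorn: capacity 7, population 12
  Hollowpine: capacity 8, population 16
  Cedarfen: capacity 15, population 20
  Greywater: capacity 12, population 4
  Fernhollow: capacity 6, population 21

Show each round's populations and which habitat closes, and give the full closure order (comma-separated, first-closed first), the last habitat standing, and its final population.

Closure order: Fernhollow, Hollowpine, Cedarfen, Elkhorn, Ironridge
Last habitat: Greywater with 86 animals

Round 1: Cedarfen=20 Elkhorn=12 Fernhollow=21 Greywater=4 Hollowpine=16 Ironridge=13 → close Fernhollow (overflow 15)
  21÷5 = 4 each, +1 to first 1
Round 2: Cedarfen=25 Elkhorn=16 Greywater=8 Hollowpine=20 Ironridge=17 → close Hollowpine (overflow 12)
  20÷4 = 5 each, +1 to first 0
Round 3: Cedarfen=30 Elkhorn=21 Greywater=13 Ironridge=22 → close Cedarfen (overflow 15)
  30÷3 = 10 each, +1 to first 0
Round 4: Elkhorn=31 Greywater=23 Ironridge=32 → close Elkhorn (overflow 24)
  31÷2 = 15 each, +1 to first 1
Round 5: Greywater=39 Ironridge=47 → close Ironridge (overflow 36)
  47÷1 = 47 each, +1 to first 0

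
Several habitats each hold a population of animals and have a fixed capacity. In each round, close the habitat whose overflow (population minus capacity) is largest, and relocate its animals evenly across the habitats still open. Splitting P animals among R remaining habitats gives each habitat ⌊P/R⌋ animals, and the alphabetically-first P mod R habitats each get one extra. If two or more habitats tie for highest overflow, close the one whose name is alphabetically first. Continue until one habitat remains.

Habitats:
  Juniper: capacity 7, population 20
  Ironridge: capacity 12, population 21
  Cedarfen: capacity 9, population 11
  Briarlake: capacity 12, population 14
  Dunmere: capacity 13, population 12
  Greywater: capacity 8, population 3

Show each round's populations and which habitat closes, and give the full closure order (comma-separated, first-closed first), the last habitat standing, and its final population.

Closure order: Juniper, Ironridge, Briarlake, Cedarfen, Dunmere
Last habitat: Greywater with 81 animals

Round 1: Briarlake=14 Cedarfen=11 Dunmere=12 Greywater=3 Ironridge=21 Juniper=20 → close Juniper (overflow 13)
  20÷5 = 4 each, +1 to first 0
Round 2: Briarlake=18 Cedarfen=15 Dunmere=16 Greywater=7 Ironridge=25 → close Ironridge (overflow 13)
  25÷4 = 6 each, +1 to first 1
Round 3: Briarlake=25 Cedarfen=21 Dunmere=22 Greywater=13 → close Briarlake (overflow 13)
  25÷3 = 8 each, +1 to first 1
Round 4: Cedarfen=30 Dunmere=30 Greywater=21 → close Cedarfen (overflow 21)
  30÷2 = 15 each, +1 to first 0
Round 5: Dunmere=45 Greywater=36 → close Dunmere (overflow 32)
  45÷1 = 45 each, +1 to first 0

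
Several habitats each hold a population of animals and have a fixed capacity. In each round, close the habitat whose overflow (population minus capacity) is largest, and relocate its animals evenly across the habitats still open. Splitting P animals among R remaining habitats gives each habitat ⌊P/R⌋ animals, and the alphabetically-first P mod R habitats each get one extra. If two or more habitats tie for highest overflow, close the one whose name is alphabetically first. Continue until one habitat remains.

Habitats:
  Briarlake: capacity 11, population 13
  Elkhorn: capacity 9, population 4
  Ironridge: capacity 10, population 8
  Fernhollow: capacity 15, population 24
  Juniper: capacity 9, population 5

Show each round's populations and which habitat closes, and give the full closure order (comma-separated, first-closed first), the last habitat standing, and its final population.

Round 1: Briarlake=13 Elkhorn=4 Fernhollow=24 Ironridge=8 Juniper=5 → close Fernhollow (overflow 9)
  24÷4 = 6 each, +1 to first 0
Round 2: Briarlake=19 Elkhorn=10 Ironridge=14 Juniper=11 → close Briarlake (overflow 8)
  19÷3 = 6 each, +1 to first 1
Round 3: Elkhorn=17 Ironridge=20 Juniper=17 → close Ironridge (overflow 10)
  20÷2 = 10 each, +1 to first 0
Round 4: Elkhorn=27 Juniper=27 → close Elkhorn (overflow 18)
  27÷1 = 27 each, +1 to first 0

Closure order: Fernhollow, Briarlake, Ironridge, Elkhorn
Last habitat: Juniper with 54 animals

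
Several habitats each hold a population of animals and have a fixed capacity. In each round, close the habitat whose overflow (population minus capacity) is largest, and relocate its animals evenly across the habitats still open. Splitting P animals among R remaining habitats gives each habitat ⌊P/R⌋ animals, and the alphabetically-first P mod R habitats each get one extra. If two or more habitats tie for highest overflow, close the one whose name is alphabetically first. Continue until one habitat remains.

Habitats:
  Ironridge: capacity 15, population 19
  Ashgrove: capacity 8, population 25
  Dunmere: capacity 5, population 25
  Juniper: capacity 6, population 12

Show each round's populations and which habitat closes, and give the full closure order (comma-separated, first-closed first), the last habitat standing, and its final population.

Closure order: Dunmere, Ashgrove, Juniper
Last habitat: Ironridge with 81 animals

Round 1: Ashgrove=25 Dunmere=25 Ironridge=19 Juniper=12 → close Dunmere (overflow 20)
  25÷3 = 8 each, +1 to first 1
Round 2: Ashgrove=34 Ironridge=27 Juniper=20 → close Ashgrove (overflow 26)
  34÷2 = 17 each, +1 to first 0
Round 3: Ironridge=44 Juniper=37 → close Juniper (overflow 31)
  37÷1 = 37 each, +1 to first 0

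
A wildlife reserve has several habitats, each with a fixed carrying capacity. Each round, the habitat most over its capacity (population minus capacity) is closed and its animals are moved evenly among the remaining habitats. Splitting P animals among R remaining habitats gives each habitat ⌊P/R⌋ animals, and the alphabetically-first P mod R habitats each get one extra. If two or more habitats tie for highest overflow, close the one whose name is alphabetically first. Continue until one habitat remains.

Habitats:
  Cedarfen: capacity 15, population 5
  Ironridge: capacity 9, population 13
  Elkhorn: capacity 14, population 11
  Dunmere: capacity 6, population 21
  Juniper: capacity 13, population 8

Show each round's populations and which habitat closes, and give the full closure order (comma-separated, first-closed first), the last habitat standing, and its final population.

Closure order: Dunmere, Ironridge, Elkhorn, Juniper
Last habitat: Cedarfen with 58 animals

Round 1: Cedarfen=5 Dunmere=21 Elkhorn=11 Ironridge=13 Juniper=8 → close Dunmere (overflow 15)
  21÷4 = 5 each, +1 to first 1
Round 2: Cedarfen=11 Elkhorn=16 Ironridge=18 Juniper=13 → close Ironridge (overflow 9)
  18÷3 = 6 each, +1 to first 0
Round 3: Cedarfen=17 Elkhorn=22 Juniper=19 → close Elkhorn (overflow 8)
  22÷2 = 11 each, +1 to first 0
Round 4: Cedarfen=28 Juniper=30 → close Juniper (overflow 17)
  30÷1 = 30 each, +1 to first 0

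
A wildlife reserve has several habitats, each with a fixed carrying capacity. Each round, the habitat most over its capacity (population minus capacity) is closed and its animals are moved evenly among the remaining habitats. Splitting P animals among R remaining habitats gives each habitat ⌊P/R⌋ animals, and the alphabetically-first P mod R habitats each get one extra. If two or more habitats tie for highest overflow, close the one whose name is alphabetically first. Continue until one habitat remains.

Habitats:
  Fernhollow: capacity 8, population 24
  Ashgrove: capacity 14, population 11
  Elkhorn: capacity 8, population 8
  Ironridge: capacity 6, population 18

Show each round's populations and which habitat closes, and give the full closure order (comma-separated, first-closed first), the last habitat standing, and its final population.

Round 1: Ashgrove=11 Elkhorn=8 Fernhollow=24 Ironridge=18 → close Fernhollow (overflow 16)
  24÷3 = 8 each, +1 to first 0
Round 2: Ashgrove=19 Elkhorn=16 Ironridge=26 → close Ironridge (overflow 20)
  26÷2 = 13 each, +1 to first 0
Round 3: Ashgrove=32 Elkhorn=29 → close Elkhorn (overflow 21)
  29÷1 = 29 each, +1 to first 0

Closure order: Fernhollow, Ironridge, Elkhorn
Last habitat: Ashgrove with 61 animals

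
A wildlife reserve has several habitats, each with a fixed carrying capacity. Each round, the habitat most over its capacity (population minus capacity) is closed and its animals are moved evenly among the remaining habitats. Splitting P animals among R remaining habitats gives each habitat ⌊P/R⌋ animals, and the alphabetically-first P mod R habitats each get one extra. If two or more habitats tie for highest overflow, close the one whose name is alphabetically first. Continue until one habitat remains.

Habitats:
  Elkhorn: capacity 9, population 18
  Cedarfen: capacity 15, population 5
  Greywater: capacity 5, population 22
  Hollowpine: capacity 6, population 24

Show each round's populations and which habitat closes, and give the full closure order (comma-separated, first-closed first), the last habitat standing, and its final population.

Closure order: Hollowpine, Greywater, Elkhorn
Last habitat: Cedarfen with 69 animals

Round 1: Cedarfen=5 Elkhorn=18 Greywater=22 Hollowpine=24 → close Hollowpine (overflow 18)
  24÷3 = 8 each, +1 to first 0
Round 2: Cedarfen=13 Elkhorn=26 Greywater=30 → close Greywater (overflow 25)
  30÷2 = 15 each, +1 to first 0
Round 3: Cedarfen=28 Elkhorn=41 → close Elkhorn (overflow 32)
  41÷1 = 41 each, +1 to first 0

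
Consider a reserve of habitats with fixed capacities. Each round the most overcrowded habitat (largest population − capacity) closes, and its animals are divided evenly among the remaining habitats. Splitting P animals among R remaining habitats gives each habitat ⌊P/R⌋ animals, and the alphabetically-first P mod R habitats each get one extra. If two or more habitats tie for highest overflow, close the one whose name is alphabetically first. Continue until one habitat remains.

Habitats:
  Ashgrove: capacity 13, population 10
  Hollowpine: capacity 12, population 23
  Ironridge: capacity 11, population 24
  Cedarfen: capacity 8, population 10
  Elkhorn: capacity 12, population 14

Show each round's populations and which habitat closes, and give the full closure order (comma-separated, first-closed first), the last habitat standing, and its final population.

Round 1: Ashgrove=10 Cedarfen=10 Elkhorn=14 Hollowpine=23 Ironridge=24 → close Ironridge (overflow 13)
  24÷4 = 6 each, +1 to first 0
Round 2: Ashgrove=16 Cedarfen=16 Elkhorn=20 Hollowpine=29 → close Hollowpine (overflow 17)
  29÷3 = 9 each, +1 to first 2
Round 3: Ashgrove=26 Cedarfen=26 Elkhorn=29 → close Cedarfen (overflow 18)
  26÷2 = 13 each, +1 to first 0
Round 4: Ashgrove=39 Elkhorn=42 → close Elkhorn (overflow 30)
  42÷1 = 42 each, +1 to first 0

Closure order: Ironridge, Hollowpine, Cedarfen, Elkhorn
Last habitat: Ashgrove with 81 animals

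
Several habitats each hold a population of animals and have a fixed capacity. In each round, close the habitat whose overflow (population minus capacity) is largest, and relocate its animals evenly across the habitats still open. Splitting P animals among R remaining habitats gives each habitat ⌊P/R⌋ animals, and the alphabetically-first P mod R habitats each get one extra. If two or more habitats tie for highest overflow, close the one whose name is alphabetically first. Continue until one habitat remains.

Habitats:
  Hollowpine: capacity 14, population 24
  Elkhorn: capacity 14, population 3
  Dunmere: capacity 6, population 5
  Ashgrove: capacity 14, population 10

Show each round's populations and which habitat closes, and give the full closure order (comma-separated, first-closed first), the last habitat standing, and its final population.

Closure order: Hollowpine, Dunmere, Ashgrove
Last habitat: Elkhorn with 42 animals

Round 1: Ashgrove=10 Dunmere=5 Elkhorn=3 Hollowpine=24 → close Hollowpine (overflow 10)
  24÷3 = 8 each, +1 to first 0
Round 2: Ashgrove=18 Dunmere=13 Elkhorn=11 → close Dunmere (overflow 7)
  13÷2 = 6 each, +1 to first 1
Round 3: Ashgrove=25 Elkhorn=17 → close Ashgrove (overflow 11)
  25÷1 = 25 each, +1 to first 0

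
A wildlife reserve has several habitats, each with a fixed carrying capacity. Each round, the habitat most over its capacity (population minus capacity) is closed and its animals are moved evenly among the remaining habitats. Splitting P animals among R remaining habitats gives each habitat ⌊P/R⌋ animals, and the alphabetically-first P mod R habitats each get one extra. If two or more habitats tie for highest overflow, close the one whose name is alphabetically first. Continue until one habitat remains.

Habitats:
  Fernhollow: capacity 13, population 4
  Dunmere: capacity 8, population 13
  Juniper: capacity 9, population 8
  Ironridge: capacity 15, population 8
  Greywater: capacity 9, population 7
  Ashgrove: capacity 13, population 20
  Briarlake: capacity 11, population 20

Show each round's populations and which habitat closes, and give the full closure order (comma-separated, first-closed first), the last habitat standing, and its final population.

Closure order: Briarlake, Ashgrove, Dunmere, Greywater, Juniper, Fernhollow
Last habitat: Ironridge with 80 animals

Round 1: Ashgrove=20 Briarlake=20 Dunmere=13 Fernhollow=4 Greywater=7 Ironridge=8 Juniper=8 → close Briarlake (overflow 9)
  20÷6 = 3 each, +1 to first 2
Round 2: Ashgrove=24 Dunmere=17 Fernhollow=7 Greywater=10 Ironridge=11 Juniper=11 → close Ashgrove (overflow 11)
  24÷5 = 4 each, +1 to first 4
Round 3: Dunmere=22 Fernhollow=12 Greywater=15 Ironridge=16 Juniper=15 → close Dunmere (overflow 14)
  22÷4 = 5 each, +1 to first 2
Round 4: Fernhollow=18 Greywater=21 Ironridge=21 Juniper=20 → close Greywater (overflow 12)
  21÷3 = 7 each, +1 to first 0
Round 5: Fernhollow=25 Ironridge=28 Juniper=27 → close Juniper (overflow 18)
  27÷2 = 13 each, +1 to first 1
Round 6: Fernhollow=39 Ironridge=41 → close Fernhollow (overflow 26)
  39÷1 = 39 each, +1 to first 0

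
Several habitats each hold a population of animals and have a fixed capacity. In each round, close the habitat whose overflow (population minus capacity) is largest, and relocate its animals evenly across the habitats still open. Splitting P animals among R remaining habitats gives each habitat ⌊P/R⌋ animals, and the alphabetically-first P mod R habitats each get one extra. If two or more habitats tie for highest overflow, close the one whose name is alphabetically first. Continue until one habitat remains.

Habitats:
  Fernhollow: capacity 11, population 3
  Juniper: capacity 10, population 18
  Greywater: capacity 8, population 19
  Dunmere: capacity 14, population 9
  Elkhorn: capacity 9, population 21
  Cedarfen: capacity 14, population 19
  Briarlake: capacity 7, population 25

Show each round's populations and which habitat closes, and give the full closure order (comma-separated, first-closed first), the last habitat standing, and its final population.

Closure order: Briarlake, Elkhorn, Greywater, Juniper, Cedarfen, Dunmere
Last habitat: Fernhollow with 114 animals

Round 1: Briarlake=25 Cedarfen=19 Dunmere=9 Elkhorn=21 Fernhollow=3 Greywater=19 Juniper=18 → close Briarlake (overflow 18)
  25÷6 = 4 each, +1 to first 1
Round 2: Cedarfen=24 Dunmere=13 Elkhorn=25 Fernhollow=7 Greywater=23 Juniper=22 → close Elkhorn (overflow 16)
  25÷5 = 5 each, +1 to first 0
Round 3: Cedarfen=29 Dunmere=18 Fernhollow=12 Greywater=28 Juniper=27 → close Greywater (overflow 20)
  28÷4 = 7 each, +1 to first 0
Round 4: Cedarfen=36 Dunmere=25 Fernhollow=19 Juniper=34 → close Juniper (overflow 24)
  34÷3 = 11 each, +1 to first 1
Round 5: Cedarfen=48 Dunmere=36 Fernhollow=30 → close Cedarfen (overflow 34)
  48÷2 = 24 each, +1 to first 0
Round 6: Dunmere=60 Fernhollow=54 → close Dunmere (overflow 46)
  60÷1 = 60 each, +1 to first 0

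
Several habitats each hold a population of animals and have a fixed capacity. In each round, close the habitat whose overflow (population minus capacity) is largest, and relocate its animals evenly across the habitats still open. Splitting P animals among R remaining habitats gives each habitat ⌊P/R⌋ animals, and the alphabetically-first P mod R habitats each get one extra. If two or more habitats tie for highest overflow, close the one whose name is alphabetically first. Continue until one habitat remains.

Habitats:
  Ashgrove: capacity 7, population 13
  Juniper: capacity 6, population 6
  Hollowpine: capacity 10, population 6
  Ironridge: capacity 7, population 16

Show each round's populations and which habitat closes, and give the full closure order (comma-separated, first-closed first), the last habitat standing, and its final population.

Round 1: Ashgrove=13 Hollowpine=6 Ironridge=16 Juniper=6 → close Ironridge (overflow 9)
  16÷3 = 5 each, +1 to first 1
Round 2: Ashgrove=19 Hollowpine=11 Juniper=11 → close Ashgrove (overflow 12)
  19÷2 = 9 each, +1 to first 1
Round 3: Hollowpine=21 Juniper=20 → close Juniper (overflow 14)
  20÷1 = 20 each, +1 to first 0

Closure order: Ironridge, Ashgrove, Juniper
Last habitat: Hollowpine with 41 animals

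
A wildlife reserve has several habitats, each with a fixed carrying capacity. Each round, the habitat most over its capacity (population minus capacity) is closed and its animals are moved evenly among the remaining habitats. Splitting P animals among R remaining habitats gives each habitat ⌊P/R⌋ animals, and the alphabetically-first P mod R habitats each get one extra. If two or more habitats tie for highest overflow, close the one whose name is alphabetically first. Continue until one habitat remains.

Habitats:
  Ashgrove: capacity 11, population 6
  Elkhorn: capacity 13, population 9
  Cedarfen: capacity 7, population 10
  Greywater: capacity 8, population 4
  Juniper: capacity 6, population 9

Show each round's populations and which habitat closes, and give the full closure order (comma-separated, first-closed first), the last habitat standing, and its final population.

Round 1: Ashgrove=6 Cedarfen=10 Elkhorn=9 Greywater=4 Juniper=9 → close Cedarfen (overflow 3)
  10÷4 = 2 each, +1 to first 2
Round 2: Ashgrove=9 Elkhorn=12 Greywater=6 Juniper=11 → close Juniper (overflow 5)
  11÷3 = 3 each, +1 to first 2
Round 3: Ashgrove=13 Elkhorn=16 Greywater=9 → close Elkhorn (overflow 3)
  16÷2 = 8 each, +1 to first 0
Round 4: Ashgrove=21 Greywater=17 → close Ashgrove (overflow 10)
  21÷1 = 21 each, +1 to first 0

Closure order: Cedarfen, Juniper, Elkhorn, Ashgrove
Last habitat: Greywater with 38 animals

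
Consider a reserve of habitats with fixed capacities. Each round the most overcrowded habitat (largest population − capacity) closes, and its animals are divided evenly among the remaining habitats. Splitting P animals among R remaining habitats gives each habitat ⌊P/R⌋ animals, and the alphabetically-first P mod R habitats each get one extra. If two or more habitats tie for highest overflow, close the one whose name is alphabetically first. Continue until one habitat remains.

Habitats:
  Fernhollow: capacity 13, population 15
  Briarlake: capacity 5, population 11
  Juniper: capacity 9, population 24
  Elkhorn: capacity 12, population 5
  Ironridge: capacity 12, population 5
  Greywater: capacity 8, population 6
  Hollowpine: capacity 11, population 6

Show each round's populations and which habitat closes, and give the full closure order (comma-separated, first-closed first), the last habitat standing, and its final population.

Round 1: Briarlake=11 Elkhorn=5 Fernhollow=15 Greywater=6 Hollowpine=6 Ironridge=5 Juniper=24 → close Juniper (overflow 15)
  24÷6 = 4 each, +1 to first 0
Round 2: Briarlake=15 Elkhorn=9 Fernhollow=19 Greywater=10 Hollowpine=10 Ironridge=9 → close Briarlake (overflow 10)
  15÷5 = 3 each, +1 to first 0
Round 3: Elkhorn=12 Fernhollow=22 Greywater=13 Hollowpine=13 Ironridge=12 → close Fernhollow (overflow 9)
  22÷4 = 5 each, +1 to first 2
Round 4: Elkhorn=18 Greywater=19 Hollowpine=18 Ironridge=17 → close Greywater (overflow 11)
  19÷3 = 6 each, +1 to first 1
Round 5: Elkhorn=25 Hollowpine=24 Ironridge=23 → close Elkhorn (overflow 13)
  25÷2 = 12 each, +1 to first 1
Round 6: Hollowpine=37 Ironridge=35 → close Hollowpine (overflow 26)
  37÷1 = 37 each, +1 to first 0

Closure order: Juniper, Briarlake, Fernhollow, Greywater, Elkhorn, Hollowpine
Last habitat: Ironridge with 72 animals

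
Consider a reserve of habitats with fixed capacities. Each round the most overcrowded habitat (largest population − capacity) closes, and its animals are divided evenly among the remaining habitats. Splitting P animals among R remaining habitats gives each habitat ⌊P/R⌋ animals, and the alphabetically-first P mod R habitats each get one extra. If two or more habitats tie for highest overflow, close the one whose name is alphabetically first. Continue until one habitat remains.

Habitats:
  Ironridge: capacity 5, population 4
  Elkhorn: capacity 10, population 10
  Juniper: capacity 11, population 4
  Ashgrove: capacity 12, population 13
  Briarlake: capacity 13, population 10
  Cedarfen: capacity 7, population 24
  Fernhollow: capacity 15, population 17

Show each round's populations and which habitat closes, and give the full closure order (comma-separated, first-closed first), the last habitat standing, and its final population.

Closure order: Cedarfen, Fernhollow, Ashgrove, Elkhorn, Ironridge, Briarlake
Last habitat: Juniper with 82 animals

Round 1: Ashgrove=13 Briarlake=10 Cedarfen=24 Elkhorn=10 Fernhollow=17 Ironridge=4 Juniper=4 → close Cedarfen (overflow 17)
  24÷6 = 4 each, +1 to first 0
Round 2: Ashgrove=17 Briarlake=14 Elkhorn=14 Fernhollow=21 Ironridge=8 Juniper=8 → close Fernhollow (overflow 6)
  21÷5 = 4 each, +1 to first 1
Round 3: Ashgrove=22 Briarlake=18 Elkhorn=18 Ironridge=12 Juniper=12 → close Ashgrove (overflow 10)
  22÷4 = 5 each, +1 to first 2
Round 4: Briarlake=24 Elkhorn=24 Ironridge=17 Juniper=17 → close Elkhorn (overflow 14)
  24÷3 = 8 each, +1 to first 0
Round 5: Briarlake=32 Ironridge=25 Juniper=25 → close Ironridge (overflow 20)
  25÷2 = 12 each, +1 to first 1
Round 6: Briarlake=45 Juniper=37 → close Briarlake (overflow 32)
  45÷1 = 45 each, +1 to first 0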